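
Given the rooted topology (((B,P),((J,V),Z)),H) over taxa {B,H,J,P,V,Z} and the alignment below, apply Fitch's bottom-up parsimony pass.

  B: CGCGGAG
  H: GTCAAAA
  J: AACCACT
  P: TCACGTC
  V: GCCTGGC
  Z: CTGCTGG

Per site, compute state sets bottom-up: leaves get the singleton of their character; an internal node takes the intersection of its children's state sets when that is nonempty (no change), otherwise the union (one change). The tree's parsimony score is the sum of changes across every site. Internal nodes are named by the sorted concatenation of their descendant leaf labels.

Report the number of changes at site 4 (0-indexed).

site 0, node BP: B={C} ∪ P={T} → {C,T} (+1)
site 0, node JV: J={A} ∪ V={G} → {A,G} (+1)
site 0, node JVZ: JV={A,G} ∪ Z={C} → {A,C,G} (+1)
site 0, node BJPVZ: BP={C,T} ∩ JVZ={A,C,G} → {C} (+0)
site 0, node BHJPVZ: BJPVZ={C} ∪ H={G} → {C,G} (+1)
site 1, node BP: B={G} ∪ P={C} → {C,G} (+1)
site 1, node JV: J={A} ∪ V={C} → {A,C} (+1)
site 1, node JVZ: JV={A,C} ∪ Z={T} → {A,C,T} (+1)
site 1, node BJPVZ: BP={C,G} ∩ JVZ={A,C,T} → {C} (+0)
site 1, node BHJPVZ: BJPVZ={C} ∪ H={T} → {C,T} (+1)
site 2, node BP: B={C} ∪ P={A} → {A,C} (+1)
site 2, node JV: J={C} ∩ V={C} → {C} (+0)
site 2, node JVZ: JV={C} ∪ Z={G} → {C,G} (+1)
site 2, node BJPVZ: BP={A,C} ∩ JVZ={C,G} → {C} (+0)
site 2, node BHJPVZ: BJPVZ={C} ∩ H={C} → {C} (+0)
site 3, node BP: B={G} ∪ P={C} → {C,G} (+1)
site 3, node JV: J={C} ∪ V={T} → {C,T} (+1)
site 3, node JVZ: JV={C,T} ∩ Z={C} → {C} (+0)
site 3, node BJPVZ: BP={C,G} ∩ JVZ={C} → {C} (+0)
site 3, node BHJPVZ: BJPVZ={C} ∪ H={A} → {A,C} (+1)
site 4, node BP: B={G} ∩ P={G} → {G} (+0)
site 4, node JV: J={A} ∪ V={G} → {A,G} (+1)
site 4, node JVZ: JV={A,G} ∪ Z={T} → {A,G,T} (+1)
site 4, node BJPVZ: BP={G} ∩ JVZ={A,G,T} → {G} (+0)
site 4, node BHJPVZ: BJPVZ={G} ∪ H={A} → {A,G} (+1)
site 5, node BP: B={A} ∪ P={T} → {A,T} (+1)
site 5, node JV: J={C} ∪ V={G} → {C,G} (+1)
site 5, node JVZ: JV={C,G} ∩ Z={G} → {G} (+0)
site 5, node BJPVZ: BP={A,T} ∪ JVZ={G} → {A,G,T} (+1)
site 5, node BHJPVZ: BJPVZ={A,G,T} ∩ H={A} → {A} (+0)
site 6, node BP: B={G} ∪ P={C} → {C,G} (+1)
site 6, node JV: J={T} ∪ V={C} → {C,T} (+1)
site 6, node JVZ: JV={C,T} ∪ Z={G} → {C,G,T} (+1)
site 6, node BJPVZ: BP={C,G} ∩ JVZ={C,G,T} → {C,G} (+0)
site 6, node BHJPVZ: BJPVZ={C,G} ∪ H={A} → {A,C,G} (+1)
per-site changes: [4, 4, 2, 3, 3, 3, 4]; total = 23

3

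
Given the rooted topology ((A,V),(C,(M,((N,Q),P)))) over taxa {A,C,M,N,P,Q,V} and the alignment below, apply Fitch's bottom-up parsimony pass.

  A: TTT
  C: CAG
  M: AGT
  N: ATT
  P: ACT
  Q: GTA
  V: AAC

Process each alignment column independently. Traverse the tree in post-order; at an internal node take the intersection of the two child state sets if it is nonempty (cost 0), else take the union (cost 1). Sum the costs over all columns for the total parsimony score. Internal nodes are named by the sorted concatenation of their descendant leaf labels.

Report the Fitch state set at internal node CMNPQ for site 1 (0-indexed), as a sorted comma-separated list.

A,C,G,T

site 0, node AV: A={T} ∪ V={A} → {A,T} (+1)
site 0, node NQ: N={A} ∪ Q={G} → {A,G} (+1)
site 0, node NPQ: NQ={A,G} ∩ P={A} → {A} (+0)
site 0, node MNPQ: M={A} ∩ NPQ={A} → {A} (+0)
site 0, node CMNPQ: C={C} ∪ MNPQ={A} → {A,C} (+1)
site 0, node ACMNPQV: AV={A,T} ∩ CMNPQ={A,C} → {A} (+0)
site 1, node AV: A={T} ∪ V={A} → {A,T} (+1)
site 1, node NQ: N={T} ∩ Q={T} → {T} (+0)
site 1, node NPQ: NQ={T} ∪ P={C} → {C,T} (+1)
site 1, node MNPQ: M={G} ∪ NPQ={C,T} → {C,G,T} (+1)
site 1, node CMNPQ: C={A} ∪ MNPQ={C,G,T} → {A,C,G,T} (+1)
site 1, node ACMNPQV: AV={A,T} ∩ CMNPQ={A,C,G,T} → {A,T} (+0)
site 2, node AV: A={T} ∪ V={C} → {C,T} (+1)
site 2, node NQ: N={T} ∪ Q={A} → {A,T} (+1)
site 2, node NPQ: NQ={A,T} ∩ P={T} → {T} (+0)
site 2, node MNPQ: M={T} ∩ NPQ={T} → {T} (+0)
site 2, node CMNPQ: C={G} ∪ MNPQ={T} → {G,T} (+1)
site 2, node ACMNPQV: AV={C,T} ∩ CMNPQ={G,T} → {T} (+0)
per-site changes: [3, 4, 3]; total = 10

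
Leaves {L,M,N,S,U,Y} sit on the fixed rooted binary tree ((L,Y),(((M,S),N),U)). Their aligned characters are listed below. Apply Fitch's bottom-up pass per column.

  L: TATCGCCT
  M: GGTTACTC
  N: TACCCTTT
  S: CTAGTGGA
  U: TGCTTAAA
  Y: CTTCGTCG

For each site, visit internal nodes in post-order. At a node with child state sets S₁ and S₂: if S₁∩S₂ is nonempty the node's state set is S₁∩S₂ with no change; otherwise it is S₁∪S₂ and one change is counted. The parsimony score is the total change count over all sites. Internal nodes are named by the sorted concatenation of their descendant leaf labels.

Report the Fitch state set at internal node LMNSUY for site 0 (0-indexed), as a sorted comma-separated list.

T

site 0, node LY: L={T} ∪ Y={C} → {C,T} (+1)
site 0, node MS: M={G} ∪ S={C} → {C,G} (+1)
site 0, node MNS: MS={C,G} ∪ N={T} → {C,G,T} (+1)
site 0, node MNSU: MNS={C,G,T} ∩ U={T} → {T} (+0)
site 0, node LMNSUY: LY={C,T} ∩ MNSU={T} → {T} (+0)
site 1, node LY: L={A} ∪ Y={T} → {A,T} (+1)
site 1, node MS: M={G} ∪ S={T} → {G,T} (+1)
site 1, node MNS: MS={G,T} ∪ N={A} → {A,G,T} (+1)
site 1, node MNSU: MNS={A,G,T} ∩ U={G} → {G} (+0)
site 1, node LMNSUY: LY={A,T} ∪ MNSU={G} → {A,G,T} (+1)
site 2, node LY: L={T} ∩ Y={T} → {T} (+0)
site 2, node MS: M={T} ∪ S={A} → {A,T} (+1)
site 2, node MNS: MS={A,T} ∪ N={C} → {A,C,T} (+1)
site 2, node MNSU: MNS={A,C,T} ∩ U={C} → {C} (+0)
site 2, node LMNSUY: LY={T} ∪ MNSU={C} → {C,T} (+1)
site 3, node LY: L={C} ∩ Y={C} → {C} (+0)
site 3, node MS: M={T} ∪ S={G} → {G,T} (+1)
site 3, node MNS: MS={G,T} ∪ N={C} → {C,G,T} (+1)
site 3, node MNSU: MNS={C,G,T} ∩ U={T} → {T} (+0)
site 3, node LMNSUY: LY={C} ∪ MNSU={T} → {C,T} (+1)
site 4, node LY: L={G} ∩ Y={G} → {G} (+0)
site 4, node MS: M={A} ∪ S={T} → {A,T} (+1)
site 4, node MNS: MS={A,T} ∪ N={C} → {A,C,T} (+1)
site 4, node MNSU: MNS={A,C,T} ∩ U={T} → {T} (+0)
site 4, node LMNSUY: LY={G} ∪ MNSU={T} → {G,T} (+1)
site 5, node LY: L={C} ∪ Y={T} → {C,T} (+1)
site 5, node MS: M={C} ∪ S={G} → {C,G} (+1)
site 5, node MNS: MS={C,G} ∪ N={T} → {C,G,T} (+1)
site 5, node MNSU: MNS={C,G,T} ∪ U={A} → {A,C,G,T} (+1)
site 5, node LMNSUY: LY={C,T} ∩ MNSU={A,C,G,T} → {C,T} (+0)
site 6, node LY: L={C} ∩ Y={C} → {C} (+0)
site 6, node MS: M={T} ∪ S={G} → {G,T} (+1)
site 6, node MNS: MS={G,T} ∩ N={T} → {T} (+0)
site 6, node MNSU: MNS={T} ∪ U={A} → {A,T} (+1)
site 6, node LMNSUY: LY={C} ∪ MNSU={A,T} → {A,C,T} (+1)
site 7, node LY: L={T} ∪ Y={G} → {G,T} (+1)
site 7, node MS: M={C} ∪ S={A} → {A,C} (+1)
site 7, node MNS: MS={A,C} ∪ N={T} → {A,C,T} (+1)
site 7, node MNSU: MNS={A,C,T} ∩ U={A} → {A} (+0)
site 7, node LMNSUY: LY={G,T} ∪ MNSU={A} → {A,G,T} (+1)
per-site changes: [3, 4, 3, 3, 3, 4, 3, 4]; total = 27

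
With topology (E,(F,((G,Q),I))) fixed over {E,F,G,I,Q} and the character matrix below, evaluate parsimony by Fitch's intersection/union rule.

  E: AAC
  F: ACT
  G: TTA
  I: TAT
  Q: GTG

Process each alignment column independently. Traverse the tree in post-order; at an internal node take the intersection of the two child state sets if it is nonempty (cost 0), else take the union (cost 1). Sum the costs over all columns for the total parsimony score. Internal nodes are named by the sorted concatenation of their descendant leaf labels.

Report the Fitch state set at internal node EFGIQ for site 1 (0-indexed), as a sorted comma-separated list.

GQ@0: {T} ∪ {G} = {G,T} (union, +1)
GIQ@0: {G,T} ∩ {T} = {T} (intersection, +0)
FGIQ@0: {A} ∪ {T} = {A,T} (union, +1)
EFGIQ@0: {A} ∩ {A,T} = {A} (intersection, +0)
GQ@1: {T} ∩ {T} = {T} (intersection, +0)
GIQ@1: {T} ∪ {A} = {A,T} (union, +1)
FGIQ@1: {C} ∪ {A,T} = {A,C,T} (union, +1)
EFGIQ@1: {A} ∩ {A,C,T} = {A} (intersection, +0)
GQ@2: {A} ∪ {G} = {A,G} (union, +1)
GIQ@2: {A,G} ∪ {T} = {A,G,T} (union, +1)
FGIQ@2: {T} ∩ {A,G,T} = {T} (intersection, +0)
EFGIQ@2: {C} ∪ {T} = {C,T} (union, +1)
per-site changes: [2, 2, 3]; total = 7

A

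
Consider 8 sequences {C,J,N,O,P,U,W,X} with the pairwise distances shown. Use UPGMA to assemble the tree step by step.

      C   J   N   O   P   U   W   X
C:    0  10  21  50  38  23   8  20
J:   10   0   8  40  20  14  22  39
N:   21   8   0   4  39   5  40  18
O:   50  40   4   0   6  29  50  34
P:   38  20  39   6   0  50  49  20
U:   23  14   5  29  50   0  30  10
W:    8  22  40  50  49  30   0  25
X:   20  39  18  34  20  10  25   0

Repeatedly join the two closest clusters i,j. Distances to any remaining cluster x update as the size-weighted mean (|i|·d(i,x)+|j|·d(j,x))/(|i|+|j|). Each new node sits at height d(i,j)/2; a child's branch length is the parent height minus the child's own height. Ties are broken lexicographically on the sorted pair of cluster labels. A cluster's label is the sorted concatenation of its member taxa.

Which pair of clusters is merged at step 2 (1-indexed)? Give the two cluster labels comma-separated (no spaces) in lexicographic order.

1. join N+O (d=4) ⇒ NO; edges |N|=2, |O|=2
  updated: d(C,NO)=71/2, d(J,NO)=24, d(NO,P)=45/2, d(NO,U)=17, d(NO,W)=45, d(NO,X)=26
2. join C+W (d=8) ⇒ CW; edges |C|=4, |W|=4
  updated: d(CW,J)=16, d(CW,NO)=161/4, d(CW,P)=87/2, d(CW,U)=53/2, d(CW,X)=45/2
3. join U+X (d=10) ⇒ UX; edges |U|=5, |X|=5
  updated: d(CW,UX)=49/2, d(J,UX)=53/2, d(NO,UX)=43/2, d(P,UX)=35
4. join CW+J (d=16) ⇒ CJW; edges |CW|=4, |J|=8
  updated: d(CJW,NO)=209/6, d(CJW,P)=107/3, d(CJW,UX)=151/6
5. join NO+UX (d=43/2) ⇒ NOUX; edges |NO|=35/4, |UX|=23/4
  updated: d(CJW,NOUX)=30, d(NOUX,P)=115/4
6. join NOUX+P (d=115/4) ⇒ NOPUX; edges |NOUX|=29/8, |P|=115/8
  updated: d(CJW,NOPUX)=467/15
7. join CJW+NOPUX (d=467/15) ⇒ CJNOPUWX; edges |CJW|=227/30, |NOPUX|=143/120
final tree: (((C:4,W:4):4,J:8):227/30,(((N:2,O:2):35/4,(U:5,X:5):23/4):29/8,P:115/8):143/120)
total length: 9031/120

C,W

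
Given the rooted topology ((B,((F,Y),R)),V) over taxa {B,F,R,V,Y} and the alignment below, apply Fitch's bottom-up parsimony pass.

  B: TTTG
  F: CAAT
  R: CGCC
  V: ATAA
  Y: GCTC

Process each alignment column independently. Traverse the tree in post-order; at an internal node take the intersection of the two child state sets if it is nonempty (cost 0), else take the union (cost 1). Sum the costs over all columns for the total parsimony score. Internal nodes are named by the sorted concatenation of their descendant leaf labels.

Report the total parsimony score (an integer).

12

site 0, node FY: F={C} ∪ Y={G} → {C,G} (+1)
site 0, node FRY: FY={C,G} ∩ R={C} → {C} (+0)
site 0, node BFRY: B={T} ∪ FRY={C} → {C,T} (+1)
site 0, node BFRVY: BFRY={C,T} ∪ V={A} → {A,C,T} (+1)
site 1, node FY: F={A} ∪ Y={C} → {A,C} (+1)
site 1, node FRY: FY={A,C} ∪ R={G} → {A,C,G} (+1)
site 1, node BFRY: B={T} ∪ FRY={A,C,G} → {A,C,G,T} (+1)
site 1, node BFRVY: BFRY={A,C,G,T} ∩ V={T} → {T} (+0)
site 2, node FY: F={A} ∪ Y={T} → {A,T} (+1)
site 2, node FRY: FY={A,T} ∪ R={C} → {A,C,T} (+1)
site 2, node BFRY: B={T} ∩ FRY={A,C,T} → {T} (+0)
site 2, node BFRVY: BFRY={T} ∪ V={A} → {A,T} (+1)
site 3, node FY: F={T} ∪ Y={C} → {C,T} (+1)
site 3, node FRY: FY={C,T} ∩ R={C} → {C} (+0)
site 3, node BFRY: B={G} ∪ FRY={C} → {C,G} (+1)
site 3, node BFRVY: BFRY={C,G} ∪ V={A} → {A,C,G} (+1)
per-site changes: [3, 3, 3, 3]; total = 12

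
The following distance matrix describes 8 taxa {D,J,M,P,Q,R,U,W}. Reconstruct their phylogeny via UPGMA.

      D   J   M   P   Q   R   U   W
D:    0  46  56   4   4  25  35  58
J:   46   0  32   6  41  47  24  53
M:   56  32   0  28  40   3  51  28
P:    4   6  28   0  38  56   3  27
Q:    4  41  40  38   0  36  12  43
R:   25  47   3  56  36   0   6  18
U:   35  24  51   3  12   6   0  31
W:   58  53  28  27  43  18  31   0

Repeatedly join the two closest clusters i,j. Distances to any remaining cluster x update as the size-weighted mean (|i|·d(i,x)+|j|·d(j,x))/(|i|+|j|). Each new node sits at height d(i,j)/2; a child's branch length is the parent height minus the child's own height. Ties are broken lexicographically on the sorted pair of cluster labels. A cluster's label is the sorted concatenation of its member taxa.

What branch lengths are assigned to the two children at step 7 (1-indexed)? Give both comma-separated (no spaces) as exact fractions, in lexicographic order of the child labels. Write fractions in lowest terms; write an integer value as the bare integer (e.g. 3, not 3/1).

149/30,122/15

1. join M+R (d=3) ⇒ MR; edges |M|=3/2, |R|=3/2
  updated: d(D,MR)=81/2, d(J,MR)=79/2, d(MR,P)=42, d(MR,Q)=38, d(MR,U)=57/2, d(MR,W)=23
2. join P+U (d=3) ⇒ PU; edges |P|=3/2, |U|=3/2
  updated: d(D,PU)=39/2, d(J,PU)=15, d(MR,PU)=141/4, d(PU,Q)=25, d(PU,W)=29
3. join D+Q (d=4) ⇒ DQ; edges |D|=2, |Q|=2
  updated: d(DQ,J)=87/2, d(DQ,MR)=157/4, d(DQ,PU)=89/4, d(DQ,W)=101/2
4. join J+PU (d=15) ⇒ JPU; edges |J|=15/2, |PU|=6
  updated: d(DQ,JPU)=88/3, d(JPU,MR)=110/3, d(JPU,W)=37
5. join MR+W (d=23) ⇒ MRW; edges |MR|=10, |W|=23/2
  updated: d(DQ,MRW)=43, d(JPU,MRW)=331/9
6. join DQ+JPU (d=88/3) ⇒ DJPQU; edges |DQ|=38/3, |JPU|=43/6
  updated: d(DJPQU,MRW)=589/15
7. join DJPQU+MRW (d=589/15) ⇒ DJMPQRUW; edges |DJPQU|=149/30, |MRW|=122/15
final tree: (((D:2,Q:2):38/3,(J:15/2,(P:3/2,U:3/2):6):43/6):149/30,((M:3/2,R:3/2):10,W:23/2):122/15)
total length: 1169/15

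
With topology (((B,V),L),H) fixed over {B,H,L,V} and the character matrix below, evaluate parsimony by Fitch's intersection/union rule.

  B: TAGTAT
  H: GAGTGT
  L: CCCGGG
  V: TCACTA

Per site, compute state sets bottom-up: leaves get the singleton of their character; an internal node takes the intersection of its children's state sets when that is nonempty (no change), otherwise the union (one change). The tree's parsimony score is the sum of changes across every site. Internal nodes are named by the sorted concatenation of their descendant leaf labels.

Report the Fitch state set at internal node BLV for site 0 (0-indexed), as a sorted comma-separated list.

site 0, node BV: B={T} ∩ V={T} → {T} (+0)
site 0, node BLV: BV={T} ∪ L={C} → {C,T} (+1)
site 0, node BHLV: BLV={C,T} ∪ H={G} → {C,G,T} (+1)
site 1, node BV: B={A} ∪ V={C} → {A,C} (+1)
site 1, node BLV: BV={A,C} ∩ L={C} → {C} (+0)
site 1, node BHLV: BLV={C} ∪ H={A} → {A,C} (+1)
site 2, node BV: B={G} ∪ V={A} → {A,G} (+1)
site 2, node BLV: BV={A,G} ∪ L={C} → {A,C,G} (+1)
site 2, node BHLV: BLV={A,C,G} ∩ H={G} → {G} (+0)
site 3, node BV: B={T} ∪ V={C} → {C,T} (+1)
site 3, node BLV: BV={C,T} ∪ L={G} → {C,G,T} (+1)
site 3, node BHLV: BLV={C,G,T} ∩ H={T} → {T} (+0)
site 4, node BV: B={A} ∪ V={T} → {A,T} (+1)
site 4, node BLV: BV={A,T} ∪ L={G} → {A,G,T} (+1)
site 4, node BHLV: BLV={A,G,T} ∩ H={G} → {G} (+0)
site 5, node BV: B={T} ∪ V={A} → {A,T} (+1)
site 5, node BLV: BV={A,T} ∪ L={G} → {A,G,T} (+1)
site 5, node BHLV: BLV={A,G,T} ∩ H={T} → {T} (+0)
per-site changes: [2, 2, 2, 2, 2, 2]; total = 12

C,T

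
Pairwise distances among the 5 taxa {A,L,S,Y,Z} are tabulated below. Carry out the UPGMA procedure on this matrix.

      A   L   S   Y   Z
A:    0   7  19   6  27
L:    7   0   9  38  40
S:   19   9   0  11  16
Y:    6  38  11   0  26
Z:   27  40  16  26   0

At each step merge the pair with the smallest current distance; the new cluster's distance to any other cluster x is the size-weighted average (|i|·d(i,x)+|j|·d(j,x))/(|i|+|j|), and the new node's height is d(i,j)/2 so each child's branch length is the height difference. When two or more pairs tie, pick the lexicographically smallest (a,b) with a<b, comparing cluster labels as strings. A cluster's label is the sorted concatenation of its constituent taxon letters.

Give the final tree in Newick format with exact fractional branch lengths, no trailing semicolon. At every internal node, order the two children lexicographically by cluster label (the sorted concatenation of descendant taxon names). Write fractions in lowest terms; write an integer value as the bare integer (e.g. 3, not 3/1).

(((A:3,Y:3):51/8,(L:9/2,S:9/2):39/8):17/4,Z:109/8)

1. join A+Y (d=6) ⇒ AY; edges |A|=3, |Y|=3
  updated: d(AY,L)=45/2, d(AY,S)=15, d(AY,Z)=53/2
2. join L+S (d=9) ⇒ LS; edges |L|=9/2, |S|=9/2
  updated: d(AY,LS)=75/4, d(LS,Z)=28
3. join AY+LS (d=75/4) ⇒ ALSY; edges |AY|=51/8, |LS|=39/8
  updated: d(ALSY,Z)=109/4
4. join ALSY+Z (d=109/4) ⇒ ALSYZ; edges |ALSY|=17/4, |Z|=109/8
final tree: (((A:3,Y:3):51/8,(L:9/2,S:9/2):39/8):17/4,Z:109/8)
total length: 353/8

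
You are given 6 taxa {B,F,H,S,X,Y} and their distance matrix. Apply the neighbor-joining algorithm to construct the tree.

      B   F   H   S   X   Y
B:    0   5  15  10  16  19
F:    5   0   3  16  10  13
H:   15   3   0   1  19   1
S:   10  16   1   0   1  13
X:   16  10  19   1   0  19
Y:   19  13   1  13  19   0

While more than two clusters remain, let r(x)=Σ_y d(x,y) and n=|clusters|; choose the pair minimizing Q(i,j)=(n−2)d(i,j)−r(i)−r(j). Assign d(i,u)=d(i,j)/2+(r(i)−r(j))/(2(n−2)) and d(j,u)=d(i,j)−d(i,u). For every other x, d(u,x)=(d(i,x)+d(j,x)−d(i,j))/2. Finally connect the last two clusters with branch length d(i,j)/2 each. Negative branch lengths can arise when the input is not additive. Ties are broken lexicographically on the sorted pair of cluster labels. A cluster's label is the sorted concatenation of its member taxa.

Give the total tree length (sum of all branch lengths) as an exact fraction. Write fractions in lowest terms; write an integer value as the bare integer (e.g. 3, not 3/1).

91/4

1. join S+X (d=1, Q=-102) ⇒ SX; edges |S|=-5/2, |X|=7/2
  updated: d(B,SX)=25/2, d(F,SX)=25/2, d(H,SX)=19/2, d(SX,Y)=31/2
2. join H+Y (d=1, Q=-74) ⇒ HY; edges |H|=-17/6, |Y|=23/6
  updated: d(B,HY)=33/2, d(F,HY)=15/2, d(HY,SX)=12
3. join B+F (d=5, Q=-49) ⇒ BF; edges |B|=19/4, |F|=1/4
  updated: d(BF,HY)=19/2, d(BF,SX)=10
4. join BF+HY (d=19/2, Q=-63/2) ⇒ BFHY; edges |BF|=15/4, |HY|=23/4
  updated: d(BFHY,SX)=25/4
5. join BFHY+SX (d=25/4) ⇒ BFHSXY; edges |BFHY|=25/8, |SX|=25/8
final tree: (((B:19/4,F:1/4):15/4,(H:-17/6,Y:23/6):23/4):25/8,(S:-5/2,X:7/2):25/8)
total length: 91/4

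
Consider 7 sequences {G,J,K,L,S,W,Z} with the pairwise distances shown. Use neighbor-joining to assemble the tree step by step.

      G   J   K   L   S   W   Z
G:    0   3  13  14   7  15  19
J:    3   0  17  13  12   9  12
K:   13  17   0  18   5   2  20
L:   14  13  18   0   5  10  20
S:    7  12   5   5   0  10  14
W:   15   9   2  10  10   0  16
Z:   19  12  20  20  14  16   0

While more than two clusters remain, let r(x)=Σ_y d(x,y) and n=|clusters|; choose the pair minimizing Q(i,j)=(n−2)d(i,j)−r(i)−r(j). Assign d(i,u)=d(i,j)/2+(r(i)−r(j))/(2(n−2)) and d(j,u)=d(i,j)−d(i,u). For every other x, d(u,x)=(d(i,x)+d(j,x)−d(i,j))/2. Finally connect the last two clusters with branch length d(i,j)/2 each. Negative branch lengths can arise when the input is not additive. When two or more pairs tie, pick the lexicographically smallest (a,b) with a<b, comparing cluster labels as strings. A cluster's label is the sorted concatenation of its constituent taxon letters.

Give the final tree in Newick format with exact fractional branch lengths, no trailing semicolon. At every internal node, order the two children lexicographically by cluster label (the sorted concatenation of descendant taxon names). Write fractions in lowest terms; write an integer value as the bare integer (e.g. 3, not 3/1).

1. join K+W (d=2, Q=-127) ⇒ KW; edges |K|=23/10, |W|=-3/10
  updated: d(G,KW)=13, d(J,KW)=12, d(KW,L)=13, d(KW,S)=13/2, d(KW,Z)=17
2. join G+J (d=3, Q=-96) ⇒ GJ; edges |G|=2, |J|=1
  updated: d(GJ,KW)=11, d(GJ,L)=12, d(GJ,S)=8, d(GJ,Z)=14
3. join L+S (d=5, Q=-137/2) ⇒ LS; edges |L|=21/4, |S|=-1/4
  updated: d(GJ,LS)=15/2, d(KW,LS)=29/4, d(LS,Z)=29/2
4. join GJ+Z (d=14, Q=-50) ⇒ GJZ; edges |GJ|=15/4, |Z|=41/4
  updated: d(GJZ,KW)=7, d(GJZ,LS)=4
5. join GJZ+KW (d=7, Q=-73/4) ⇒ GJKWZ; edges |GJZ|=15/8, |KW|=41/8
  updated: d(GJKWZ,LS)=17/8
6. join GJKWZ+LS (d=17/8) ⇒ GJKLSWZ; edges |GJKWZ|=17/16, |LS|=17/16
final tree: ((((G:2,J:1):15/4,Z:41/4):15/8,(K:23/10,W:-3/10):41/8):17/16,(L:21/4,S:-1/4):17/16)
total length: 265/8

((((G:2,J:1):15/4,Z:41/4):15/8,(K:23/10,W:-3/10):41/8):17/16,(L:21/4,S:-1/4):17/16)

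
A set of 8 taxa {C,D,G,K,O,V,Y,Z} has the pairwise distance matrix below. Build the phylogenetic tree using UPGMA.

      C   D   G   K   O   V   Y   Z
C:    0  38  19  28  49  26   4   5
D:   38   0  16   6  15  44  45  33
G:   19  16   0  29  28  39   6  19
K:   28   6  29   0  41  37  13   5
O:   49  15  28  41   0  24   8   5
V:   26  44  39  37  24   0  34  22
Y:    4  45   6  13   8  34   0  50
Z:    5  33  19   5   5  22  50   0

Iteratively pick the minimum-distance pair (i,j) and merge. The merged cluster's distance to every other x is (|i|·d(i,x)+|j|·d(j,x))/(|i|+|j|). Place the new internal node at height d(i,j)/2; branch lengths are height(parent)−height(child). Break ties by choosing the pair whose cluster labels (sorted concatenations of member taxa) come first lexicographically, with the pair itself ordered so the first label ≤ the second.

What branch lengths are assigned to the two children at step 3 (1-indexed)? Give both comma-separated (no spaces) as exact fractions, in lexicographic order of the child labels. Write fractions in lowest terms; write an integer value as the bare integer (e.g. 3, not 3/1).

1. join C+Y (d=4) ⇒ CY; edges |C|=2, |Y|=2
  updated: d(CY,D)=83/2, d(CY,G)=25/2, d(CY,K)=41/2, d(CY,O)=57/2, d(CY,V)=30, d(CY,Z)=55/2
2. join K+Z (d=5) ⇒ KZ; edges |K|=5/2, |Z|=5/2
  updated: d(CY,KZ)=24, d(D,KZ)=39/2, d(G,KZ)=24, d(KZ,O)=23, d(KZ,V)=59/2
3. join CY+G (d=25/2) ⇒ CGY; edges |CY|=17/4, |G|=25/4
  updated: d(CGY,D)=33, d(CGY,KZ)=24, d(CGY,O)=85/3, d(CGY,V)=33
4. join D+O (d=15) ⇒ DO; edges |D|=15/2, |O|=15/2
  updated: d(CGY,DO)=92/3, d(DO,KZ)=85/4, d(DO,V)=34
5. join DO+KZ (d=85/4) ⇒ DKOZ; edges |DO|=25/8, |KZ|=65/8
  updated: d(CGY,DKOZ)=82/3, d(DKOZ,V)=127/4
6. join CGY+DKOZ (d=82/3) ⇒ CDGKOYZ; edges |CGY|=89/12, |DKOZ|=73/24
  updated: d(CDGKOYZ,V)=226/7
7. join CDGKOYZ+V (d=226/7) ⇒ CDGKOVYZ; edges |CDGKOYZ|=52/21, |V|=113/7
final tree: ((((C:2,Y:2):17/4,G:25/4):89/12,((D:15/2,O:15/2):25/8,(K:5/2,Z:5/2):65/8):73/24):52/21,V:113/7)
total length: 12571/168

17/4,25/4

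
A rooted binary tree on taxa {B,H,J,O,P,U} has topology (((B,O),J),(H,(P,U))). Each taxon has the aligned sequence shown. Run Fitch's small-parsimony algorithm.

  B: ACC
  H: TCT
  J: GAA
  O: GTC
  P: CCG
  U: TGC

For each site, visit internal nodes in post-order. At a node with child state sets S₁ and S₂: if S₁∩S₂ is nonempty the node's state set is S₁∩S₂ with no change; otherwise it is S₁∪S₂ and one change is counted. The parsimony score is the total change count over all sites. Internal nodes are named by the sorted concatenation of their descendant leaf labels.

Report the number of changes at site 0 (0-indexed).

site 0, node BO: B={A} ∪ O={G} → {A,G} (+1)
site 0, node BJO: BO={A,G} ∩ J={G} → {G} (+0)
site 0, node PU: P={C} ∪ U={T} → {C,T} (+1)
site 0, node HPU: H={T} ∩ PU={C,T} → {T} (+0)
site 0, node BHJOPU: BJO={G} ∪ HPU={T} → {G,T} (+1)
site 1, node BO: B={C} ∪ O={T} → {C,T} (+1)
site 1, node BJO: BO={C,T} ∪ J={A} → {A,C,T} (+1)
site 1, node PU: P={C} ∪ U={G} → {C,G} (+1)
site 1, node HPU: H={C} ∩ PU={C,G} → {C} (+0)
site 1, node BHJOPU: BJO={A,C,T} ∩ HPU={C} → {C} (+0)
site 2, node BO: B={C} ∩ O={C} → {C} (+0)
site 2, node BJO: BO={C} ∪ J={A} → {A,C} (+1)
site 2, node PU: P={G} ∪ U={C} → {C,G} (+1)
site 2, node HPU: H={T} ∪ PU={C,G} → {C,G,T} (+1)
site 2, node BHJOPU: BJO={A,C} ∩ HPU={C,G,T} → {C} (+0)
per-site changes: [3, 3, 3]; total = 9

3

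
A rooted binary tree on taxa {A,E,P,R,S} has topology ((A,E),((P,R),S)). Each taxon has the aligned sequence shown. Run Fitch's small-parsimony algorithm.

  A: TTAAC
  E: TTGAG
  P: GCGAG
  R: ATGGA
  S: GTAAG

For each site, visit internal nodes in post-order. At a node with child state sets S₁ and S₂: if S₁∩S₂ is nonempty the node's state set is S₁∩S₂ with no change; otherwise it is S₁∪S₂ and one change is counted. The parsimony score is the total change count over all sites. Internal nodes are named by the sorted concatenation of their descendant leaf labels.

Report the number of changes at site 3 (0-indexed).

site 0, node AE: A={T} ∩ E={T} → {T} (+0)
site 0, node PR: P={G} ∪ R={A} → {A,G} (+1)
site 0, node PRS: PR={A,G} ∩ S={G} → {G} (+0)
site 0, node AEPRS: AE={T} ∪ PRS={G} → {G,T} (+1)
site 1, node AE: A={T} ∩ E={T} → {T} (+0)
site 1, node PR: P={C} ∪ R={T} → {C,T} (+1)
site 1, node PRS: PR={C,T} ∩ S={T} → {T} (+0)
site 1, node AEPRS: AE={T} ∩ PRS={T} → {T} (+0)
site 2, node AE: A={A} ∪ E={G} → {A,G} (+1)
site 2, node PR: P={G} ∩ R={G} → {G} (+0)
site 2, node PRS: PR={G} ∪ S={A} → {A,G} (+1)
site 2, node AEPRS: AE={A,G} ∩ PRS={A,G} → {A,G} (+0)
site 3, node AE: A={A} ∩ E={A} → {A} (+0)
site 3, node PR: P={A} ∪ R={G} → {A,G} (+1)
site 3, node PRS: PR={A,G} ∩ S={A} → {A} (+0)
site 3, node AEPRS: AE={A} ∩ PRS={A} → {A} (+0)
site 4, node AE: A={C} ∪ E={G} → {C,G} (+1)
site 4, node PR: P={G} ∪ R={A} → {A,G} (+1)
site 4, node PRS: PR={A,G} ∩ S={G} → {G} (+0)
site 4, node AEPRS: AE={C,G} ∩ PRS={G} → {G} (+0)
per-site changes: [2, 1, 2, 1, 2]; total = 8

1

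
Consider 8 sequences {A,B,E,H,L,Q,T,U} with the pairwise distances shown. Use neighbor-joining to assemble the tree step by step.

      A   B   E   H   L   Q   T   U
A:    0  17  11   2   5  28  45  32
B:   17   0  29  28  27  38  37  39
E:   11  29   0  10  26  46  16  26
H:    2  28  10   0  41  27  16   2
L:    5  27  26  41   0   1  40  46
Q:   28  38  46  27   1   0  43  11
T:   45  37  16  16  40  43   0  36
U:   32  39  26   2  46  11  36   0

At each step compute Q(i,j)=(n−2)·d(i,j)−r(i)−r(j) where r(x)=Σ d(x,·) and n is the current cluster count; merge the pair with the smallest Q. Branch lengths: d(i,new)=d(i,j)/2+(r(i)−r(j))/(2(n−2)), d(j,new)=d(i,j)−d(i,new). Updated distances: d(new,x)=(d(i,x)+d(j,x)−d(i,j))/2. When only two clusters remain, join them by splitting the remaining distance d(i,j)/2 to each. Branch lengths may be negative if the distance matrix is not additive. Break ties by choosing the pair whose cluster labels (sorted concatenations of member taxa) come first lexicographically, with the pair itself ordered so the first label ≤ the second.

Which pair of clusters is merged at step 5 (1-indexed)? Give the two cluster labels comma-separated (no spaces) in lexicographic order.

iteration 1: select L,Q (d=1, Q=-374); attach at lengths (-1/6, 7/6); label the merged cluster LQ
  updated: d(A,LQ)=16, d(B,LQ)=32, d(E,LQ)=71/2, d(H,LQ)=67/2, d(LQ,T)=41, d(LQ,U)=28
iteration 2: select H,U (d=2, Q=-489/2); attach at lengths (-123/20, 163/20); label the merged cluster HU
  updated: d(A,HU)=16, d(B,HU)=65/2, d(E,HU)=17, d(HU,LQ)=119/4, d(HU,T)=25
iteration 3: select E,T (d=16, Q=-417/2); attach at lengths (17/16, 239/16); label the merged cluster ET
  updated: d(A,ET)=20, d(B,ET)=25, d(ET,HU)=13, d(ET,LQ)=121/4
iteration 4: select ET,HU (d=13, Q=-281/2); attach at lengths (6, 7); label the merged cluster EHTU
  updated: d(A,EHTU)=23/2, d(B,EHTU)=89/4, d(EHTU,LQ)=47/2
iteration 5: select A,LQ (d=16, Q=-84); attach at lengths (5/4, 59/4); label the merged cluster ALQ
  updated: d(ALQ,B)=33/2, d(ALQ,EHTU)=19/2
iteration 6: select ALQ,B (d=33/2, Q=-193/4); attach at lengths (15/8, 117/8); label the merged cluster ABLQ
  updated: d(ABLQ,EHTU)=61/8
iteration 7: select ABLQ,EHTU (d=61/8); attach at lengths (61/16, 61/16); label the merged cluster ABEHLQTU
final tree: (((A:5/4,(L:-1/6,Q:7/6):59/4):15/8,B:117/8):61/16,((E:17/16,T:239/16):6,(H:-123/20,U:163/20):7):61/16)
total length: 577/8

A,LQ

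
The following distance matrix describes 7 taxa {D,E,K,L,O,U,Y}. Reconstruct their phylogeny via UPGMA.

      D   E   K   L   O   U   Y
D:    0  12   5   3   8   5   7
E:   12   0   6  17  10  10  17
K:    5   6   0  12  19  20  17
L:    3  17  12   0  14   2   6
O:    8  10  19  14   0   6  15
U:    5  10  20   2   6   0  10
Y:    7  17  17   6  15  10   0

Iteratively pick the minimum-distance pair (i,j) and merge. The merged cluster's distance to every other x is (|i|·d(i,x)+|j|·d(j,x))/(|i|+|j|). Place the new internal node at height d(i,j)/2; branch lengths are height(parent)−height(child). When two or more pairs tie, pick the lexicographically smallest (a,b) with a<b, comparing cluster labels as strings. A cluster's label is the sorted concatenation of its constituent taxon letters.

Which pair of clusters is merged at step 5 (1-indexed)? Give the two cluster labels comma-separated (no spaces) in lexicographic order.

1. join L+U (d=2) ⇒ LU; edges |L|=1, |U|=1
  updated: d(D,LU)=4, d(E,LU)=27/2, d(K,LU)=16, d(LU,O)=10, d(LU,Y)=8
2. join D+LU (d=4) ⇒ DLU; edges |D|=2, |LU|=1
  updated: d(DLU,E)=13, d(DLU,K)=37/3, d(DLU,O)=28/3, d(DLU,Y)=23/3
3. join E+K (d=6) ⇒ EK; edges |E|=3, |K|=3
  updated: d(DLU,EK)=38/3, d(EK,O)=29/2, d(EK,Y)=17
4. join DLU+Y (d=23/3) ⇒ DLUY; edges |DLU|=11/6, |Y|=23/6
  updated: d(DLUY,EK)=55/4, d(DLUY,O)=43/4
5. join DLUY+O (d=43/4) ⇒ DLOUY; edges |DLUY|=37/24, |O|=43/8
  updated: d(DLOUY,EK)=139/10
6. join DLOUY+EK (d=139/10) ⇒ DEKLOUY; edges |DLOUY|=63/40, |EK|=79/20
final tree: ((((D:2,(L:1,U:1):1):11/6,Y:23/6):37/24,O:43/8):63/40,(E:3,K:3):79/20)
total length: 3493/120

DLUY,O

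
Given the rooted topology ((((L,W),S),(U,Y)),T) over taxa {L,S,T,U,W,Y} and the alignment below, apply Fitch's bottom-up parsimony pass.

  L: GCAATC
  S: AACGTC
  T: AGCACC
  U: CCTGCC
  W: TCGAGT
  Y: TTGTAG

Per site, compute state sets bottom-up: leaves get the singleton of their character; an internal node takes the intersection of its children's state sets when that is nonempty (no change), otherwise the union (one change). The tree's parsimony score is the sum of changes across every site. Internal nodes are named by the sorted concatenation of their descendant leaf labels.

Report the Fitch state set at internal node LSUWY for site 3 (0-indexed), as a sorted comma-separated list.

site 0, node LW: L={G} ∪ W={T} → {G,T} (+1)
site 0, node LSW: LW={G,T} ∪ S={A} → {A,G,T} (+1)
site 0, node UY: U={C} ∪ Y={T} → {C,T} (+1)
site 0, node LSUWY: LSW={A,G,T} ∩ UY={C,T} → {T} (+0)
site 0, node LSTUWY: LSUWY={T} ∪ T={A} → {A,T} (+1)
site 1, node LW: L={C} ∩ W={C} → {C} (+0)
site 1, node LSW: LW={C} ∪ S={A} → {A,C} (+1)
site 1, node UY: U={C} ∪ Y={T} → {C,T} (+1)
site 1, node LSUWY: LSW={A,C} ∩ UY={C,T} → {C} (+0)
site 1, node LSTUWY: LSUWY={C} ∪ T={G} → {C,G} (+1)
site 2, node LW: L={A} ∪ W={G} → {A,G} (+1)
site 2, node LSW: LW={A,G} ∪ S={C} → {A,C,G} (+1)
site 2, node UY: U={T} ∪ Y={G} → {G,T} (+1)
site 2, node LSUWY: LSW={A,C,G} ∩ UY={G,T} → {G} (+0)
site 2, node LSTUWY: LSUWY={G} ∪ T={C} → {C,G} (+1)
site 3, node LW: L={A} ∩ W={A} → {A} (+0)
site 3, node LSW: LW={A} ∪ S={G} → {A,G} (+1)
site 3, node UY: U={G} ∪ Y={T} → {G,T} (+1)
site 3, node LSUWY: LSW={A,G} ∩ UY={G,T} → {G} (+0)
site 3, node LSTUWY: LSUWY={G} ∪ T={A} → {A,G} (+1)
site 4, node LW: L={T} ∪ W={G} → {G,T} (+1)
site 4, node LSW: LW={G,T} ∩ S={T} → {T} (+0)
site 4, node UY: U={C} ∪ Y={A} → {A,C} (+1)
site 4, node LSUWY: LSW={T} ∪ UY={A,C} → {A,C,T} (+1)
site 4, node LSTUWY: LSUWY={A,C,T} ∩ T={C} → {C} (+0)
site 5, node LW: L={C} ∪ W={T} → {C,T} (+1)
site 5, node LSW: LW={C,T} ∩ S={C} → {C} (+0)
site 5, node UY: U={C} ∪ Y={G} → {C,G} (+1)
site 5, node LSUWY: LSW={C} ∩ UY={C,G} → {C} (+0)
site 5, node LSTUWY: LSUWY={C} ∩ T={C} → {C} (+0)
per-site changes: [4, 3, 4, 3, 3, 2]; total = 19

G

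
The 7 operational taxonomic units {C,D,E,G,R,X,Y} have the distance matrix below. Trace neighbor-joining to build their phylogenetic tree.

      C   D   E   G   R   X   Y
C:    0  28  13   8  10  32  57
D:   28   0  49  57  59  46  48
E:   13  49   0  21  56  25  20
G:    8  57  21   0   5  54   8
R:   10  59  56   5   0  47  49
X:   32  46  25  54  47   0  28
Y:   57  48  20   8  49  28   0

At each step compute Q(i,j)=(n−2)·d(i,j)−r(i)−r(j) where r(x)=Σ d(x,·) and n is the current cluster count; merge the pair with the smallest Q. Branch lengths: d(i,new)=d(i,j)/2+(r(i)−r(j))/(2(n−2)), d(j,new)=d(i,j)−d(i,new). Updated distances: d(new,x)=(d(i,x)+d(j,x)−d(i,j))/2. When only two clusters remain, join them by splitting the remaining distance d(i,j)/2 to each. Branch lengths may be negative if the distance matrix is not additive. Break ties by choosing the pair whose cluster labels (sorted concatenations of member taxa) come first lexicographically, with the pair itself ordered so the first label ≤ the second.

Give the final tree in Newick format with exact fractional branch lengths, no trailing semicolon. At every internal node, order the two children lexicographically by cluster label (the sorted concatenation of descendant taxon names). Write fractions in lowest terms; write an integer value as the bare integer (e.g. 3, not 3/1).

1. join G+R (d=5, Q=-354) ⇒ GR; edges |G|=-24/5, |R|=49/5
  updated: d(C,GR)=13/2, d(D,GR)=111/2, d(E,GR)=36, d(GR,X)=48, d(GR,Y)=26
2. join C+GR (d=13/2, Q=-565/2) ⇒ CGR; edges |C|=-19/16, |GR|=123/16
  updated: d(CGR,D)=77/2, d(CGR,E)=85/4, d(CGR,X)=147/4, d(CGR,Y)=153/4
3. join CGR+D (d=77/2, Q=-803/4) ⇒ CDGR; edges |CGR|=275/24, |D|=649/24
  updated: d(CDGR,E)=127/8, d(CDGR,X)=177/8, d(CDGR,Y)=191/8
4. join CDGR+X (d=177/8, Q=-371/4) ⇒ CDGRX; edges |CDGR|=31/4, |X|=115/8
  updated: d(CDGRX,E)=75/8, d(CDGRX,Y)=119/8
5. join CDGRX+E (d=75/8, Q=-177/4) ⇒ CDEGRX; edges |CDGRX|=17/8, |E|=29/4
  updated: d(CDEGRX,Y)=51/4
6. join CDEGRX+Y (d=51/4) ⇒ CDEGRXY; edges |CDEGRX|=51/8, |Y|=51/8
final tree: (((((C:-19/16,(G:-24/5,R:49/5):123/16):275/24,D:649/24):31/4,X:115/8):17/8,E:29/4):51/8,Y:51/8)
total length: 377/4

(((((C:-19/16,(G:-24/5,R:49/5):123/16):275/24,D:649/24):31/4,X:115/8):17/8,E:29/4):51/8,Y:51/8)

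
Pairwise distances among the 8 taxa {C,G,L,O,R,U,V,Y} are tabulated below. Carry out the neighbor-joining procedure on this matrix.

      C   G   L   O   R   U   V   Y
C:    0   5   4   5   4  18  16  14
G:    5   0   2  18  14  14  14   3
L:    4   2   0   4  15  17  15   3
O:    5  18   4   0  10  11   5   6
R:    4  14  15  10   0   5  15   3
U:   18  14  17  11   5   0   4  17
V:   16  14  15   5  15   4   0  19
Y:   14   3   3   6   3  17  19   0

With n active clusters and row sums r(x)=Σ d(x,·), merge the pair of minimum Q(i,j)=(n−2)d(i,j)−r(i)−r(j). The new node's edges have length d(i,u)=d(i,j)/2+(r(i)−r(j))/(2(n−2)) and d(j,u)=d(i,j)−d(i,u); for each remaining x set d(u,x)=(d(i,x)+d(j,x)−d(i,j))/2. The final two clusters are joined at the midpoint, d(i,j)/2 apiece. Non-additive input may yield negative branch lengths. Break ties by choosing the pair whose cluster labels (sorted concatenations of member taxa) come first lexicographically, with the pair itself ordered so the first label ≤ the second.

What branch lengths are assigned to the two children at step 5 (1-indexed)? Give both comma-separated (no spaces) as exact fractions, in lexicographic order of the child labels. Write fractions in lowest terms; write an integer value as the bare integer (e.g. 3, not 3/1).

29/16,43/16

step 1: merge (U,V) at d=4, Q=-150; branch lengths U→11/6, V→13/6; new cluster UV
  updated: d(C,UV)=15, d(G,UV)=12, d(L,UV)=14, d(O,UV)=6, d(R,UV)=8, d(UV,Y)=16
step 2: merge (O,UV) at d=6, Q=-90; branch lengths O→4/5, UV→26/5; new cluster OUV
  updated: d(C,OUV)=7, d(G,OUV)=12, d(L,OUV)=6, d(OUV,R)=6, d(OUV,Y)=8
step 3: merge (R,Y) at d=3, Q=-61; branch lengths R→23/8, Y→1/8; new cluster RY
  updated: d(C,RY)=15/2, d(G,RY)=7, d(L,RY)=15/2, d(OUV,RY)=11/2
step 4: merge (OUV,RY) at d=11/2, Q=-83/2; branch lengths OUV→13/4, RY→9/4; new cluster ORUVY
  updated: d(C,ORUVY)=9/2, d(G,ORUVY)=27/4, d(L,ORUVY)=4
step 5: merge (C,ORUVY) at d=9/2, Q=-79/4; branch lengths C→29/16, ORUVY→43/16; new cluster CORUVY
  updated: d(CORUVY,G)=29/8, d(CORUVY,L)=7/4
step 6: merge (CORUVY,G) at d=29/8, Q=-59/8; branch lengths CORUVY→27/16, G→31/16; new cluster CGORUVY
  updated: d(CGORUVY,L)=1/16
step 7: merge (CGORUVY,L) at d=1/16; branch lengths CGORUVY→1/32, L→1/32; new cluster CGLORUVY
final tree: (((C:29/16,((O:4/5,(U:11/6,V:13/6):26/5):13/4,(R:23/8,Y:1/8):9/4):43/16):27/16,G:31/16):1/32,L:1/32)
total length: 427/16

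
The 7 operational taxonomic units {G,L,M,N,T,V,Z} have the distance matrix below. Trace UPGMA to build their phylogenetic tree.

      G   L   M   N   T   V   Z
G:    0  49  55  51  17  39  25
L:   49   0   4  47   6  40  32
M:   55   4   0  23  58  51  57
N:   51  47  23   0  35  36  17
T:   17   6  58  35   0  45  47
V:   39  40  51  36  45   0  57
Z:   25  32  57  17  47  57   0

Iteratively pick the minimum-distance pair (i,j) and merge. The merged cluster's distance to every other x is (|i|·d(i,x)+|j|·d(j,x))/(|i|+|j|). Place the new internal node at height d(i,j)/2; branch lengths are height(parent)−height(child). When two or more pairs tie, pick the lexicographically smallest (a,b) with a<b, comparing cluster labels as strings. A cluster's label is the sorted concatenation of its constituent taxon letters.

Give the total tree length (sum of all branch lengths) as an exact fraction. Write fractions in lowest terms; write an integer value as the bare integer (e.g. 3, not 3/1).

step 1: merge (L,M) at d=4; branch lengths L→2, M→2; new cluster LM
  updated: d(G,LM)=52, d(LM,N)=35, d(LM,T)=32, d(LM,V)=91/2, d(LM,Z)=89/2
step 2: merge (G,T) at d=17; branch lengths G→17/2, T→17/2; new cluster GT
  updated: d(GT,LM)=42, d(GT,N)=43, d(GT,V)=42, d(GT,Z)=36
step 3: merge (N,Z) at d=17; branch lengths N→17/2, Z→17/2; new cluster NZ
  updated: d(GT,NZ)=79/2, d(LM,NZ)=159/4, d(NZ,V)=93/2
step 4: merge (GT,NZ) at d=79/2; branch lengths GT→45/4, NZ→45/4; new cluster GNTZ
  updated: d(GNTZ,LM)=327/8, d(GNTZ,V)=177/4
step 5: merge (GNTZ,LM) at d=327/8; branch lengths GNTZ→11/16, LM→295/16; new cluster GLMNTZ
  updated: d(GLMNTZ,V)=134/3
step 6: merge (GLMNTZ,V) at d=134/3; branch lengths GLMNTZ→91/48, V→67/3; new cluster GLMNTVZ
final tree: ((((G:17/2,T:17/2):45/4,(N:17/2,Z:17/2):45/4):11/16,(L:2,M:2):295/16):91/48,V:67/3)
total length: 4985/48

4985/48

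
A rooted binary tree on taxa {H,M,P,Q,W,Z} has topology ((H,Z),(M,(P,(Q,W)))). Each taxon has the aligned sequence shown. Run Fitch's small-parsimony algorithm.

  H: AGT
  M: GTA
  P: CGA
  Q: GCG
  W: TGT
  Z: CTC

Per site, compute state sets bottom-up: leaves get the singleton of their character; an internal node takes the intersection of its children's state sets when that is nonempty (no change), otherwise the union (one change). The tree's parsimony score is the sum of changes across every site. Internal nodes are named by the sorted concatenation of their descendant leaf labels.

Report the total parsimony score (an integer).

11

HZ@0: {A} ∪ {C} = {A,C} (union, +1)
QW@0: {G} ∪ {T} = {G,T} (union, +1)
PQW@0: {C} ∪ {G,T} = {C,G,T} (union, +1)
MPQW@0: {G} ∩ {C,G,T} = {G} (intersection, +0)
HMPQWZ@0: {A,C} ∪ {G} = {A,C,G} (union, +1)
HZ@1: {G} ∪ {T} = {G,T} (union, +1)
QW@1: {C} ∪ {G} = {C,G} (union, +1)
PQW@1: {G} ∩ {C,G} = {G} (intersection, +0)
MPQW@1: {T} ∪ {G} = {G,T} (union, +1)
HMPQWZ@1: {G,T} ∩ {G,T} = {G,T} (intersection, +0)
HZ@2: {T} ∪ {C} = {C,T} (union, +1)
QW@2: {G} ∪ {T} = {G,T} (union, +1)
PQW@2: {A} ∪ {G,T} = {A,G,T} (union, +1)
MPQW@2: {A} ∩ {A,G,T} = {A} (intersection, +0)
HMPQWZ@2: {C,T} ∪ {A} = {A,C,T} (union, +1)
per-site changes: [4, 3, 4]; total = 11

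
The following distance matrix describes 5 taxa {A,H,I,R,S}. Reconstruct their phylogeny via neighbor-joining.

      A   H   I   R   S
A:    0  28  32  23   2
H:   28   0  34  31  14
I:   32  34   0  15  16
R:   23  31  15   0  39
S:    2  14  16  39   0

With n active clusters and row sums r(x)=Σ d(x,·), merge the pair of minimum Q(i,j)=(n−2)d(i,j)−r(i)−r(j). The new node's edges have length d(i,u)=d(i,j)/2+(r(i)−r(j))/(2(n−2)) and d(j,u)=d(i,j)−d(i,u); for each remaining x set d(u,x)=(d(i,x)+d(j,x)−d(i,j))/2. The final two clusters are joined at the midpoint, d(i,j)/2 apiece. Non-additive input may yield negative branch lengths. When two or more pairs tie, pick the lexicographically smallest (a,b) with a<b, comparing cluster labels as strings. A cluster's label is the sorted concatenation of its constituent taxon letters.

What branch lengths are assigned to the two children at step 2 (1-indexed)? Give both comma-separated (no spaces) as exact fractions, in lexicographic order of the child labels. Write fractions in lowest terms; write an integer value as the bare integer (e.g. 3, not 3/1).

iteration 1: select I,R (d=15, Q=-160); attach at lengths (17/3, 28/3); label the merged cluster IR
  updated: d(A,IR)=20, d(H,IR)=25, d(IR,S)=20
iteration 2: select A,S (d=2, Q=-82); attach at lengths (9/2, -5/2); label the merged cluster AS
  updated: d(AS,H)=20, d(AS,IR)=19
iteration 3: select AS,H (d=20, Q=-64); attach at lengths (7, 13); label the merged cluster AHS
  updated: d(AHS,IR)=12
iteration 4: select AHS,IR (d=12); attach at lengths (6, 6); label the merged cluster AHIRS
final tree: (((A:9/2,S:-5/2):7,H:13):6,(I:17/3,R:28/3):6)
total length: 49

9/2,-5/2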